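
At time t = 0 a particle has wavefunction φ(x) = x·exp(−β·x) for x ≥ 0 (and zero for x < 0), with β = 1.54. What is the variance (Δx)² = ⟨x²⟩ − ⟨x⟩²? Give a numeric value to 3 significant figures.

Compute ⟨x⟩ and ⟨x²⟩ separately, then (Δx)² = ⟨x²⟩ − ⟨x⟩².
Every integrand reduces to terms xʲ·e^(−2βx) on [0, ∞); use ∫₀^∞ xʲ·e^(−2βx) dx = j!/(2β)^(j+1).
Normalization: ∫|φ|² dx = 0.068451.
⟨x⟩ = 0.97403 and ⟨x²⟩ = 1.2650.
(Δx)² = 1.2650 − (0.97403)² = 0.31624.

0.316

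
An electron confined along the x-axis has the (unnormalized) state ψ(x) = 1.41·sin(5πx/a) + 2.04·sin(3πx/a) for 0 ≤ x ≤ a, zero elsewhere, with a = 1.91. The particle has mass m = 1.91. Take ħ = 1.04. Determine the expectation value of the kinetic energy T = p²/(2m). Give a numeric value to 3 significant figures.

10.9

T = −(ħ²/2m) d²/dx², so ⟨T⟩ = −(ħ²/2m) ∫ ψ*·ψ'' dx / ∫|ψ|² dx; with m = 1.91.
d²/dx² sin(jπx/a) = −(jπ/a)²·sin(jπx/a); on 0 ≤ x ≤ a, ∫sin²(jπx/a) dx = a/2 and ∫sin(jπx/a)·sin(lπx/a) dx = 0 for j ≠ l, so only diagonal terms survive in ∫|ψ|² and ∫ψ·ψ″; ∫ψ·ψ′ dx = [ψ²/2] between the walls = 0.
State is unnormalized: ∫|ψ|² dx = 5.8730, and ∫ψ*·(−ħ²/2m · ψ'') dx = 63.759, so ⟨T⟩ = 63.759 / 5.8730.
⟨T⟩ = 10.856.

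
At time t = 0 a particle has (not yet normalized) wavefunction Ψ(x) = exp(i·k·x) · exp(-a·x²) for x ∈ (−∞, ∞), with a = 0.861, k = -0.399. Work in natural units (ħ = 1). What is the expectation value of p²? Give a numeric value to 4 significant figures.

p² Ψ = −ħ² d²Ψ/dx²; ⟨p²⟩ = −ħ² ∫ Ψ*·Ψ'' dx / ∫|Ψ|² dx.
Gaussian moments: ∫x^(2j)·e^(−2ax²) dx = (2j−1)!!/(4a)^j · √(π/(2a)), odd powers integrate to 0; here √(π/(2a)) = 1.3507. Derivatives: Ψ′ = (ik − 2ax)·Ψ, Ψ″ = ((ik − 2ax)² − 2a)·Ψ; the odd-in-x pieces drop out.
State is unnormalized: ∫|Ψ|² dx = 1.3507, and ∫Ψ*·(−ħ² Ψ'') dx = 1.3780, so ⟨p²⟩ = 1.3780 / 1.3507.
⟨p²⟩ = 1.0202.

1.020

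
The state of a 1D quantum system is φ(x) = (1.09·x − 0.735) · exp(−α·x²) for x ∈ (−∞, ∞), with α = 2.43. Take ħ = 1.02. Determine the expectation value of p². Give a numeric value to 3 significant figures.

3.46

p² φ = −ħ² d²φ/dx²; ⟨p²⟩ = −ħ² ∫ φ*·φ'' dx / ∫|φ|² dx.
Expand each integrand as polynomial × e^(−2αx²) and use ∫x^(2j)·e^(−2αx²) dx = (2j−1)!!/(4α)^j · √(π/(2α)), odd powers → 0; here √(π/(2α)) = 0.80400. Differentiate with the product rule, d/dx e^(−αx²) = −2αx·e^(−αx²).
State is unnormalized: ∫|φ|² dx = 0.53262, and ∫φ*·(−ħ² φ'') dx = 1.8435, so ⟨p²⟩ = 1.8435 / 0.53262.
⟨p²⟩ = 3.4611.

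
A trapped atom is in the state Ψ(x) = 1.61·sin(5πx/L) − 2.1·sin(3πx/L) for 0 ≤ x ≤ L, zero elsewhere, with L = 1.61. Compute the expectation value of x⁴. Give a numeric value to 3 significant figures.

⟨x⁴⟩ = ∫ x⁴·|Ψ|² dx / ∫|Ψ|² dx (integrals over the domain).
On 0 ≤ x ≤ L (j ≠ l): ∫sin²(jπx/L) dx = L/2, ∫sin(jπx/L)·sin(lπx/L) dx = 0; diagonal moments ∫x·sin²(jπx/L) dx = L²/4, ∫x²·sin²(jπx/L) dx = L³·(1/6 − 1/(4j²π²)); cross terms ∫x·sin(jπx/L)·sin(lπx/L) dx = 0 for j + l even and −4jlL²/(π²(j² − l²)²) for j + l odd, ∫x²·sin(jπx/L)·sin(lπx/L) dx = (−1)^(j+l)·4jlL³/(π²(j² − l²)²); higher powers the same way via product-to-sum and parts.
State is unnormalized: ∫|Ψ|² dx = 5.6367, and ∫Ψ*·x⁴·Ψ dx = 4.3410, so ⟨x⁴⟩ = 4.3410 / 5.6367.
⟨x⁴⟩ = 0.77013.

0.770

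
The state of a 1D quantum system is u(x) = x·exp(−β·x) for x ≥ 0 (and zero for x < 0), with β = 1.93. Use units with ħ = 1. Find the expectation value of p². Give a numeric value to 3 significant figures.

p² u = −ħ² d²u/dx²; ⟨p²⟩ = −ħ² ∫ u*·u'' dx / ∫|u|² dx.
Differentiate x·exp(−β·x) with the product rule; every integrand then reduces to terms xʲ·e^(−2βx) on [0, ∞), with ∫₀^∞ xʲ·e^(−2βx) dx = j!/(2β)^(j+1).
State is unnormalized: ∫|u|² dx = 0.034775, and ∫u*·(−ħ² u'') dx = 0.12953, so ⟨p²⟩ = 0.12953 / 0.034775.
⟨p²⟩ = 3.7249.

3.72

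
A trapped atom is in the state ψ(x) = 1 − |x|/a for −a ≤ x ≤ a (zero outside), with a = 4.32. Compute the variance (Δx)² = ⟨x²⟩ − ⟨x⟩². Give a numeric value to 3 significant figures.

Compute ⟨x⟩ and ⟨x²⟩ separately, then (Δx)² = ⟨x²⟩ − ⟨x⟩².
ψ is even, so ∫ over [−a, a] = 2∫₀ᵃ with ψ = 1 − x/a there: ∫₀ᵃ (1 − x/a)² dx = a/3, ∫₀ᵃ x²(1 − x/a)² dx = a³/30, ∫₀ᵃ x⁴(1 − x/a)² dx = a⁵/105.
Normalization: ∫|ψ|² dx = 2.8800.
⟨x⟩ = 0.0000 and ⟨x²⟩ = 1.8662.
(Δx)² = 1.8662 − (0.0000)² = 1.8662.

1.87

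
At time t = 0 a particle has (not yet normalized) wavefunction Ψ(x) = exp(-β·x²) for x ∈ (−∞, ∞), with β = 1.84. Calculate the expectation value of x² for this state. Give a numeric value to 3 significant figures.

⟨x²⟩ = ∫ x²·|Ψ|² dx / ∫|Ψ|² dx (integrals over the domain).
Gaussian moments: ∫x^(2j)·e^(−2βx²) dx = (2j−1)!!/(4β)^j · √(π/(2β)), odd powers integrate to 0; here √(π/(2β)) = 0.92396.
State is unnormalized: ∫|Ψ|² dx = 0.92396, and ∫Ψ*·x²·Ψ dx = 0.12554, so ⟨x²⟩ = 0.12554 / 0.92396.
⟨x²⟩ = 0.13587.

0.136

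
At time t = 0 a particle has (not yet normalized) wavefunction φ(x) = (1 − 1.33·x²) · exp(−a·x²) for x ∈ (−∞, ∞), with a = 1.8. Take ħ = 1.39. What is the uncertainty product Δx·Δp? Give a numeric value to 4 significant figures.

Δx = √(⟨x²⟩−⟨x⟩²), Δp = √(⟨p²⟩−⟨p⟩²).
Expand each integrand as polynomial × e^(−2ax²) and use ∫x^(2j)·e^(−2ax²) dx = (2j−1)!!/(4a)^j · √(π/(2a)), odd powers → 0; here √(π/(2a)) = 0.93417. Differentiate with the product rule, d/dx e^(−ax²) = −2ax·e^(−ax²).
Normalization: ∫|φ|² dx = 0.68467.
⟨x⟩ = 0.0000, ⟨x²⟩ = 0.076464 ⇒ Δx = 0.27652.
⟨p⟩ = 0.0000, ⟨p²⟩ = 7.6315 ⇒ Δp = 2.7625.
Δx·Δp = 0.76389.

0.7639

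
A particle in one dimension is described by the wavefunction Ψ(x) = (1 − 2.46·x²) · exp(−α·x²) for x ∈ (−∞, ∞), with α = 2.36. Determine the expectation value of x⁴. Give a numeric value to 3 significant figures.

0.0380

⟨x⁴⟩ = ∫ x⁴·|Ψ|² dx / ∫|Ψ|² dx (integrals over the domain).
Expand each integrand as polynomial × e^(−2αx²) and use ∫x^(2j)·e^(−2αx²) dx = (2j−1)!!/(4α)^j · √(π/(2α)), odd powers → 0; here √(π/(2α)) = 0.81584.
State is unnormalized: ∫|Ψ|² dx = 0.55684, and ∫Ψ*·x⁴·Ψ dx = 0.021172, so ⟨x⁴⟩ = 0.021172 / 0.55684.
⟨x⁴⟩ = 0.038022.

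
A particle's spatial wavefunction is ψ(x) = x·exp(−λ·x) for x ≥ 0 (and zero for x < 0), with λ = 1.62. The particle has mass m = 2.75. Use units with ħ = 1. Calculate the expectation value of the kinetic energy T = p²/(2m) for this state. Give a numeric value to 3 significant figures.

0.477

T = −(ħ²/2m) d²/dx², so ⟨T⟩ = −(ħ²/2m) ∫ ψ*·ψ'' dx / ∫|ψ|² dx; with m = 2.75.
Differentiate x·exp(−λ·x) with the product rule; every integrand then reduces to terms xʲ·e^(−2λx) on [0, ∞), with ∫₀^∞ xʲ·e^(−2λx) dx = j!/(2λ)^(j+1).
State is unnormalized: ∫|ψ|² dx = 0.058802, and ∫ψ*·(−ħ²/2m · ψ'') dx = 0.028058, so ⟨T⟩ = 0.028058 / 0.058802.
⟨T⟩ = 0.47716.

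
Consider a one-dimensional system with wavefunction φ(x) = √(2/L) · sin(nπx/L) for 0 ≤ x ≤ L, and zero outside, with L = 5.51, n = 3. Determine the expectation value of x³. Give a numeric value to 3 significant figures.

⟨x³⟩ = ∫ x³·|φ|² dx (integrals over the domain).
With sin²θ = (1 − cos2θ)/2 on 0 ≤ x ≤ L: ∫sin²(nπx/L) dx = L/2, ∫x·sin²(nπx/L) dx = L²/4, ∫x²·sin²(nπx/L) dx = L³·(1/6 − 1/(4n²π²)); higher powers xᵏ the same way, integrating xᵏ·cos(2nπx/L) by parts.
⟨x³⟩ = 40.409.

40.4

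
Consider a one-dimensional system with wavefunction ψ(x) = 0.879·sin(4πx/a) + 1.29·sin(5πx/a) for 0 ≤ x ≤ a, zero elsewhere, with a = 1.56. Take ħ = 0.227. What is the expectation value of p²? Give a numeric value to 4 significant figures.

4.628

p² ψ = −ħ² d²ψ/dx²; ⟨p²⟩ = −ħ² ∫ ψ*·ψ'' dx / ∫|ψ|² dx.
d²/dx² sin(jπx/a) = −(jπ/a)²·sin(jπx/a); on 0 ≤ x ≤ a, ∫sin²(jπx/a) dx = a/2 and ∫sin(jπx/a)·sin(lπx/a) dx = 0 for j ≠ l, so only diagonal terms survive in ∫|ψ|² and ∫ψ·ψ″; ∫ψ·ψ′ dx = [ψ²/2] between the walls = 0.
State is unnormalized: ∫|ψ|² dx = 1.9007, and ∫ψ*·(−ħ² ψ'') dx = 8.7964, so ⟨p²⟩ = 8.7964 / 1.9007.
⟨p²⟩ = 4.6281.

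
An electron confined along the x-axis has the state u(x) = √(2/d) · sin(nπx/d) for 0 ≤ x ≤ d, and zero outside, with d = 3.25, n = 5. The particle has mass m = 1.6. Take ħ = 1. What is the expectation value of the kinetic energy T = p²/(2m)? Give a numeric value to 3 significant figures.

7.30

T = −(ħ²/2m) d²/dx², so ⟨T⟩ = −(ħ²/2m) ∫ u*·u'' dx; with m = 1.6.
d/dx sin(nπx/d) = (nπ/d)·cos(nπx/d) and d²/dx² sin(nπx/d) = −(nπ/d)²·sin(nπx/d); on 0 ≤ x ≤ d, ∫sin²(nπx/d) dx = d/2 and ∫sin(nπx/d)·cos(nπx/d) dx = 0.
⟨T⟩ = 7.3000.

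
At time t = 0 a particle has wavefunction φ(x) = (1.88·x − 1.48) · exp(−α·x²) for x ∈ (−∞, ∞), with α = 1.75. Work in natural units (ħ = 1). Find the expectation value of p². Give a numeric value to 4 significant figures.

2.406

p² φ = −ħ² d²φ/dx²; ⟨p²⟩ = −ħ² ∫ φ*·φ'' dx / ∫|φ|² dx.
Expand each integrand as polynomial × e^(−2αx²) and use ∫x^(2j)·e^(−2αx²) dx = (2j−1)!!/(4α)^j · √(π/(2α)), odd powers → 0; here √(π/(2α)) = 0.94742. Differentiate with the product rule, d/dx e^(−αx²) = −2αx·e^(−αx²).
State is unnormalized: ∫|φ|² dx = 2.5536, and ∫φ*·(−ħ² φ'') dx = 6.1430, so ⟨p²⟩ = 6.1430 / 2.5536.
⟨p²⟩ = 2.4057.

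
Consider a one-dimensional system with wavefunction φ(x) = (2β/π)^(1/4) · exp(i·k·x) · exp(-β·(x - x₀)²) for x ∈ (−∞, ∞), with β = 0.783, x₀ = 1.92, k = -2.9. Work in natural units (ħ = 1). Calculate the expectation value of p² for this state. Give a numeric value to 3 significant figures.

p² φ = −ħ² d²φ/dx²; ⟨p²⟩ = −ħ² ∫ φ*·φ'' dx.
Gaussian moments (u = x − x₀): ∫u^(2j)·e^(−2βu²) du = (2j−1)!!/(4β)^j · √(π/(2β)), odd powers integrate to 0; here √(π/(2β)) = 1.4164. Derivatives: φ′ = (ik − 2βu)·φ, φ″ = ((ik − 2βu)² − 2β)·φ; the odd-in-u pieces drop out.
⟨p²⟩ = 9.1930.

9.19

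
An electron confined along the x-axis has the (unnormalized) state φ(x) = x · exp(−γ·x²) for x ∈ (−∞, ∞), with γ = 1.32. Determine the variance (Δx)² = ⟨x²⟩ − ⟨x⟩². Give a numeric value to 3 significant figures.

0.568

Compute ⟨x⟩ and ⟨x²⟩ separately, then (Δx)² = ⟨x²⟩ − ⟨x⟩².
Expand each integrand as polynomial × e^(−2γx²) and use ∫x^(2j)·e^(−2γx²) dx = (2j−1)!!/(4γ)^j · √(π/(2γ)), odd powers → 0; here √(π/(2γ)) = 1.0909.
Normalization: ∫|φ|² dx = 0.20660.
⟨x⟩ = 0.0000 and ⟨x²⟩ = 0.56818.
(Δx)² = 0.56818 − (0.0000)² = 0.56818.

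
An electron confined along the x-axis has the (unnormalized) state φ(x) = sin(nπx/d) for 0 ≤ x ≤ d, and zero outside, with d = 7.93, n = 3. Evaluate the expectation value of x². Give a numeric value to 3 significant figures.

⟨x²⟩ = ∫ x²·|φ|² dx / ∫|φ|² dx (integrals over the domain).
With sin²θ = (1 − cos2θ)/2 on 0 ≤ x ≤ d: ∫sin²(nπx/d) dx = d/2, ∫x·sin²(nπx/d) dx = d²/4, ∫x²·sin²(nπx/d) dx = d³·(1/6 − 1/(4n²π²)); higher powers xᵏ the same way, integrating xᵏ·cos(2nπx/d) by parts.
State is unnormalized: ∫|φ|² dx = 3.9650, and ∫φ*·x²·φ dx = 81.709, so ⟨x²⟩ = 81.709 / 3.9650.
⟨x²⟩ = 20.608.

20.6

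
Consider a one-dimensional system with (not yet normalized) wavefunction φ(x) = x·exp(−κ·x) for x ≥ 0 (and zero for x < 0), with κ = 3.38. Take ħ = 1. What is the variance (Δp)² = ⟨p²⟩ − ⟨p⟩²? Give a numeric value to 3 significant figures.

11.4

Compute ⟨p⟩ and ⟨p²⟩ separately; (Δp)² = ⟨p²⟩ − ⟨p⟩².
Differentiate x·exp(−κ·x) with the product rule; every integrand then reduces to terms xʲ·e^(−2κx) on [0, ∞), with ∫₀^∞ xʲ·e^(−2κx) dx = j!/(2κ)^(j+1).
Normalization: ∫|φ|² dx = 0.0064743.
⟨p⟩ = 0.0000 and ⟨p²⟩ = 11.424.
(Δp)² = 11.424 − (0.0000)² = 11.424.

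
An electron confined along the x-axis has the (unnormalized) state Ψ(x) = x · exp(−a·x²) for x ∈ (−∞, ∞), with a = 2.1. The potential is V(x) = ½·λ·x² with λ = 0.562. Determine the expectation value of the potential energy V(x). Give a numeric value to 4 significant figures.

0.1004

⟨V⟩ = ∫ V(x)·|Ψ|² dx / ∫|Ψ|² dx.
Expand each integrand as polynomial × e^(−2ax²) and use ∫x^(2j)·e^(−2ax²) dx = (2j−1)!!/(4a)^j · √(π/(2a)), odd powers → 0; here √(π/(2a)) = 0.86487.
State is unnormalized: ∫|Ψ|² dx = 0.10296, and ∫Ψ*·V(x)·Ψ dx = 0.010333, so ⟨V⟩ = 0.010333 / 0.10296.
⟨V⟩ = 0.10036.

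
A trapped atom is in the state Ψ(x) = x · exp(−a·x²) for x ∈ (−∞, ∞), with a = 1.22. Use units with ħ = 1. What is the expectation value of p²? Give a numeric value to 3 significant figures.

3.66

p² Ψ = −ħ² d²Ψ/dx²; ⟨p²⟩ = −ħ² ∫ Ψ*·Ψ'' dx / ∫|Ψ|² dx.
Expand each integrand as polynomial × e^(−2ax²) and use ∫x^(2j)·e^(−2ax²) dx = (2j−1)!!/(4a)^j · √(π/(2a)), odd powers → 0; here √(π/(2a)) = 1.1347. Differentiate with the product rule, d/dx e^(−ax²) = −2ax·e^(−ax²).
State is unnormalized: ∫|Ψ|² dx = 0.23252, and ∫Ψ*·(−ħ² Ψ'') dx = 0.85102, so ⟨p²⟩ = 0.85102 / 0.23252.
⟨p²⟩ = 3.6600.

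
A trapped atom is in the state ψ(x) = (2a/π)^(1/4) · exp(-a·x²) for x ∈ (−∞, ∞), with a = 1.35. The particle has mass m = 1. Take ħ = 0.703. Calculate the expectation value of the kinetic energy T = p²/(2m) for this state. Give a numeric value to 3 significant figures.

0.334

T = −(ħ²/2m) d²/dx², so ⟨T⟩ = −(ħ²/2m) ∫ ψ*·ψ'' dx; with m = 1.
Gaussian moments: ∫x^(2j)·e^(−2ax²) dx = (2j−1)!!/(4a)^j · √(π/(2a)), odd powers integrate to 0; here √(π/(2a)) = 1.0787. Derivatives: d/dx e^(−ax²) = −2ax·e^(−ax²), d²/dx² e^(−ax²) = (4a²x² − 2a)·e^(−ax²).
⟨T⟩ = 0.33359.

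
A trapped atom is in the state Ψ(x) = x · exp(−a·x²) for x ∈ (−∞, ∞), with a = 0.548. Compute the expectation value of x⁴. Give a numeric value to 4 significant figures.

3.122

⟨x⁴⟩ = ∫ x⁴·|Ψ|² dx / ∫|Ψ|² dx (integrals over the domain).
Expand each integrand as polynomial × e^(−2ax²) and use ∫x^(2j)·e^(−2ax²) dx = (2j−1)!!/(4a)^j · √(π/(2a)), odd powers → 0; here √(π/(2a)) = 1.6930.
State is unnormalized: ∫|Ψ|² dx = 0.77238, and ∫Ψ*·x⁴·Ψ dx = 2.4112, so ⟨x⁴⟩ = 2.4112 / 0.77238.
⟨x⁴⟩ = 3.1218.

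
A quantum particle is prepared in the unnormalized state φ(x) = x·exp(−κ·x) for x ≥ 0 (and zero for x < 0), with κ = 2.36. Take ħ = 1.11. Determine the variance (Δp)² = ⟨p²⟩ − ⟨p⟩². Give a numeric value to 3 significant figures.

6.86

Compute ⟨p⟩ and ⟨p²⟩ separately; (Δp)² = ⟨p²⟩ − ⟨p⟩².
Differentiate x·exp(−κ·x) with the product rule; every integrand then reduces to terms xʲ·e^(−2κx) on [0, ∞), with ∫₀^∞ xʲ·e^(−2κx) dx = j!/(2κ)^(j+1).
Normalization: ∫|φ|² dx = 0.019020.
⟨p⟩ = 0.0000 and ⟨p²⟩ = 6.8623.
(Δp)² = 6.8623 − (0.0000)² = 6.8623.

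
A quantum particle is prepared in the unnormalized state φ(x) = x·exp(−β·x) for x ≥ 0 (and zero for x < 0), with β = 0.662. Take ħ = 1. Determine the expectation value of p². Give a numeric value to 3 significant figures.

p² φ = −ħ² d²φ/dx²; ⟨p²⟩ = −ħ² ∫ φ*·φ'' dx / ∫|φ|² dx.
Differentiate x·exp(−β·x) with the product rule; every integrand then reduces to terms xʲ·e^(−2βx) on [0, ∞), with ∫₀^∞ xʲ·e^(−2βx) dx = j!/(2β)^(j+1).
State is unnormalized: ∫|φ|² dx = 0.86172, and ∫φ*·(−ħ² φ'') dx = 0.37764, so ⟨p²⟩ = 0.37764 / 0.86172.
⟨p²⟩ = 0.43824.

0.438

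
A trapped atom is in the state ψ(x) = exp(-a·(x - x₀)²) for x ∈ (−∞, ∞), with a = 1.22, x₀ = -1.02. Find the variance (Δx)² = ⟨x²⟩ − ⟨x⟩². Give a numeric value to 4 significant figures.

Compute ⟨x⟩ and ⟨x²⟩ separately, then (Δx)² = ⟨x²⟩ − ⟨x⟩².
Gaussian moments (u = x − x₀): ∫u^(2j)·e^(−2au²) du = (2j−1)!!/(4a)^j · √(π/(2a)), odd powers integrate to 0; here √(π/(2a)) = 1.1347.
Normalization: ∫|ψ|² dx = 1.1347.
⟨x⟩ = -1.0200 and ⟨x²⟩ = 1.2453.
(Δx)² = 1.2453 − (-1.0200)² = 0.20492.

0.2049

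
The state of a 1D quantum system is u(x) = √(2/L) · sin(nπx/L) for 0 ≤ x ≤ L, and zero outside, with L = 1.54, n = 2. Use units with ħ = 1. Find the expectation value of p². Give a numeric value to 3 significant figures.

p² u = −ħ² d²u/dx²; ⟨p²⟩ = −ħ² ∫ u*·u'' dx.
d/dx sin(nπx/L) = (nπ/L)·cos(nπx/L) and d²/dx² sin(nπx/L) = −(nπ/L)²·sin(nπx/L); on 0 ≤ x ≤ L, ∫sin²(nπx/L) dx = L/2 and ∫sin(nπx/L)·cos(nπx/L) dx = 0.
⟨p²⟩ = 16.646.

16.6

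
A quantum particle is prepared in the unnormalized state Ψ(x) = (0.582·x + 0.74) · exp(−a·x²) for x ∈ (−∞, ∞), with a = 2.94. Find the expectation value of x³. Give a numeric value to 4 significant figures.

0.03242

⟨x³⟩ = ∫ x³·|Ψ|² dx / ∫|Ψ|² dx (integrals over the domain).
Expand each integrand as polynomial × e^(−2ax²) and use ∫x^(2j)·e^(−2ax²) dx = (2j−1)!!/(4a)^j · √(π/(2a)), odd powers → 0; here √(π/(2a)) = 0.73095.
State is unnormalized: ∫|Ψ|² dx = 0.42132, and ∫Ψ*·x³·Ψ dx = 0.013658, so ⟨x³⟩ = 0.013658 / 0.42132.
⟨x³⟩ = 0.032416.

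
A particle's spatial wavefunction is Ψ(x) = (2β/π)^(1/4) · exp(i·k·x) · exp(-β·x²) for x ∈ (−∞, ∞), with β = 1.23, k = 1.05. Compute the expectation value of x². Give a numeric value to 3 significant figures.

⟨x²⟩ = ∫ x²·|Ψ|² dx (integrals over the domain).
Gaussian moments: ∫x^(2j)·e^(−2βx²) dx = (2j−1)!!/(4β)^j · √(π/(2β)), odd powers integrate to 0; here √(π/(2β)) = 1.1301.
⟨x²⟩ = 0.20325.

0.203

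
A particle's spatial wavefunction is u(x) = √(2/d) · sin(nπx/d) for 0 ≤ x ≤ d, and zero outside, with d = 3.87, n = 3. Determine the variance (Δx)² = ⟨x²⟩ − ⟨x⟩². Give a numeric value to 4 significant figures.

Compute ⟨x⟩ and ⟨x²⟩ separately, then (Δx)² = ⟨x²⟩ − ⟨x⟩².
With sin²θ = (1 − cos2θ)/2 on 0 ≤ x ≤ d: ∫sin²(nπx/d) dx = d/2, ∫x·sin²(nπx/d) dx = d²/4, ∫x²·sin²(nπx/d) dx = d³·(1/6 − 1/(4n²π²)); higher powers xᵏ the same way, integrating xᵏ·cos(2nπx/d) by parts.
⟨x⟩ = 1.9350 and ⟨x²⟩ = 4.9080.
(Δx)² = 4.9080 − (1.9350)² = 1.1638.

1.164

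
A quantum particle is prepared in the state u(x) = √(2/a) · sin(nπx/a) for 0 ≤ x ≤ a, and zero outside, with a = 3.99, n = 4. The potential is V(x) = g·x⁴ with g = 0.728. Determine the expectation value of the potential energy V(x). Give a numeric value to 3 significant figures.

⟨V⟩ = ∫ V(x)·|u|² dx.
With sin²θ = (1 − cos2θ)/2 on 0 ≤ x ≤ a: ∫sin²(nπx/a) dx = a/2, ∫x·sin²(nπx/a) dx = a²/4, ∫x²·sin²(nπx/a) dx = a³·(1/6 − 1/(4n²π²)); higher powers xᵏ the same way, integrating xᵏ·cos(2nπx/a) by parts.
⟨V⟩ = 35.745.

35.7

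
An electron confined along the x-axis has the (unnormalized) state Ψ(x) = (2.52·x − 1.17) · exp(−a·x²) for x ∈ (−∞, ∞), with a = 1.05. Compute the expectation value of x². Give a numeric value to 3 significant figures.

0.488

⟨x²⟩ = ∫ x²·|Ψ|² dx / ∫|Ψ|² dx (integrals over the domain).
Expand each integrand as polynomial × e^(−2ax²) and use ∫x^(2j)·e^(−2ax²) dx = (2j−1)!!/(4a)^j · √(π/(2a)), odd powers → 0; here √(π/(2a)) = 1.2231.
State is unnormalized: ∫|Ψ|² dx = 3.5237, and ∫Ψ*·x²·Ψ dx = 1.7196, so ⟨x²⟩ = 1.7196 / 3.5237.
⟨x²⟩ = 0.48802.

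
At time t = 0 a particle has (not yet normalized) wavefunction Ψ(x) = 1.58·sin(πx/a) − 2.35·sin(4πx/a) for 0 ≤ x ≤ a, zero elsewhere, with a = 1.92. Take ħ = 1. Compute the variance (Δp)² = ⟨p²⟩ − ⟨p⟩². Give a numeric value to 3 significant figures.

30.3

Compute ⟨p⟩ and ⟨p²⟩ separately; (Δp)² = ⟨p²⟩ − ⟨p⟩².
d²/dx² sin(jπx/a) = −(jπ/a)²·sin(jπx/a); on 0 ≤ x ≤ a, ∫sin²(jπx/a) dx = a/2 and ∫sin(jπx/a)·sin(lπx/a) dx = 0 for j ≠ l, so only diagonal terms survive in ∫|Ψ|² and ∫Ψ·Ψ″; ∫Ψ·Ψ′ dx = [Ψ²/2] between the walls = 0.
Normalization: ∫|Ψ|² dx = 7.6981.
⟨p⟩ = 0.0000 and ⟨p²⟩ = 30.335.
(Δp)² = 30.335 − (0.0000)² = 30.335.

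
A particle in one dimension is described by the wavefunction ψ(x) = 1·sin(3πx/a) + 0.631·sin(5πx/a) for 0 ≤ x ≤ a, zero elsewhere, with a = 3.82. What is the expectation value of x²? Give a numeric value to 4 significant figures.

5.423

⟨x²⟩ = ∫ x²·|ψ|² dx / ∫|ψ|² dx (integrals over the domain).
On 0 ≤ x ≤ a (j ≠ l): ∫sin²(jπx/a) dx = a/2, ∫sin(jπx/a)·sin(lπx/a) dx = 0; diagonal moments ∫x·sin²(jπx/a) dx = a²/4, ∫x²·sin²(jπx/a) dx = a³·(1/6 − 1/(4j²π²)); cross terms ∫x·sin(jπx/a)·sin(lπx/a) dx = 0 for j + l even and −4jla²/(π²(j² − l²)²) for j + l odd, ∫x²·sin(jπx/a)·sin(lπx/a) dx = (−1)^(j+l)·4jla³/(π²(j² − l²)²); higher powers the same way via product-to-sum and parts.
State is unnormalized: ∫|ψ|² dx = 2.6705, and ∫ψ*·x²·ψ dx = 14.481, so ⟨x²⟩ = 14.481 / 2.6705.
⟨x²⟩ = 5.4225.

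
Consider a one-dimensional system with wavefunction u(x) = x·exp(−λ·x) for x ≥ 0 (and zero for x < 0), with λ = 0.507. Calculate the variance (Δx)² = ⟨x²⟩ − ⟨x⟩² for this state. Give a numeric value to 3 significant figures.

Compute ⟨x⟩ and ⟨x²⟩ separately, then (Δx)² = ⟨x²⟩ − ⟨x⟩².
Every integrand reduces to terms xʲ·e^(−2λx) on [0, ∞); use ∫₀^∞ xʲ·e^(−2λx) dx = j!/(2λ)^(j+1).
Normalization: ∫|u|² dx = 1.9183.
⟨x⟩ = 2.9586 and ⟨x²⟩ = 11.671.
(Δx)² = 11.671 − (2.9586)² = 2.9177.

2.92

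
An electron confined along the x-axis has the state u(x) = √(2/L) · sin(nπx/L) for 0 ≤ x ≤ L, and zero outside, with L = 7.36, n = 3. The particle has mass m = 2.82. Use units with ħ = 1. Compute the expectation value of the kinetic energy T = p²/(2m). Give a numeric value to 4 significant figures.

T = −(ħ²/2m) d²/dx², so ⟨T⟩ = −(ħ²/2m) ∫ u*·u'' dx; with m = 2.82.
d/dx sin(nπx/L) = (nπ/L)·cos(nπx/L) and d²/dx² sin(nπx/L) = −(nπ/L)²·sin(nπx/L); on 0 ≤ x ≤ L, ∫sin²(nπx/L) dx = L/2 and ∫sin(nπx/L)·cos(nπx/L) dx = 0.
⟨T⟩ = 0.29074.

0.2907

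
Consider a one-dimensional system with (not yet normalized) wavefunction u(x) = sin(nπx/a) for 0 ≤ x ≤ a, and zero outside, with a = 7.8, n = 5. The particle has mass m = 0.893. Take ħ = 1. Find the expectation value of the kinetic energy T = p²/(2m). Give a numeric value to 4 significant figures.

T = −(ħ²/2m) d²/dx², so ⟨T⟩ = −(ħ²/2m) ∫ u*·u'' dx / ∫|u|² dx; with m = 0.893.
d/dx sin(nπx/a) = (nπ/a)·cos(nπx/a) and d²/dx² sin(nπx/a) = −(nπ/a)²·sin(nπx/a); on 0 ≤ x ≤ a, ∫sin²(nπx/a) dx = a/2 and ∫sin(nπx/a)·cos(nπx/a) dx = 0.
State is unnormalized: ∫|u|² dx = 3.9000, and ∫u*·(−ħ²/2m · u'') dx = 8.8559, so ⟨T⟩ = 8.8559 / 3.9000.
⟨T⟩ = 2.2707.

2.271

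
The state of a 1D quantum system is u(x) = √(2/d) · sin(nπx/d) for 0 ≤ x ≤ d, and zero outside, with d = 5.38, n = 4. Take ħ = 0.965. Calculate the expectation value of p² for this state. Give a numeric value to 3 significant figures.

p² u = −ħ² d²u/dx²; ⟨p²⟩ = −ħ² ∫ u*·u'' dx.
d/dx sin(nπx/d) = (nπ/d)·cos(nπx/d) and d²/dx² sin(nπx/d) = −(nπ/d)²·sin(nπx/d); on 0 ≤ x ≤ d, ∫sin²(nπx/d) dx = d/2 and ∫sin(nπx/d)·cos(nπx/d) dx = 0.
⟨p²⟩ = 5.0805.

5.08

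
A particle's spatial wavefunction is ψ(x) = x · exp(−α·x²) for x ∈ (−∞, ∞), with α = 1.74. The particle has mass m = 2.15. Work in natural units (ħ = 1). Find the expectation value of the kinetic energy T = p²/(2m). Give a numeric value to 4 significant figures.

T = −(ħ²/2m) d²/dx², so ⟨T⟩ = −(ħ²/2m) ∫ ψ*·ψ'' dx / ∫|ψ|² dx; with m = 2.15.
Expand each integrand as polynomial × e^(−2αx²) and use ∫x^(2j)·e^(−2αx²) dx = (2j−1)!!/(4α)^j · √(π/(2α)), odd powers → 0; here √(π/(2α)) = 0.95013. Differentiate with the product rule, d/dx e^(−αx²) = −2αx·e^(−αx²).
State is unnormalized: ∫|ψ|² dx = 0.13651, and ∫ψ*·(−ħ²/2m · ψ'') dx = 0.16572, so ⟨T⟩ = 0.16572 / 0.13651.
⟨T⟩ = 1.2140.

1.214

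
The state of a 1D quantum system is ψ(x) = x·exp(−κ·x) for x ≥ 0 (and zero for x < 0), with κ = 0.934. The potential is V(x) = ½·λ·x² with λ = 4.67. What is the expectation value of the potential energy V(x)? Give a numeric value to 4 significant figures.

8.030

⟨V⟩ = ∫ V(x)·|ψ|² dx / ∫|ψ|² dx.
Every integrand reduces to terms xʲ·e^(−2κx) on [0, ∞); use ∫₀^∞ xʲ·e^(−2κx) dx = j!/(2κ)^(j+1).
State is unnormalized: ∫|ψ|² dx = 0.30683, and ∫ψ*·V(x)·ψ dx = 2.4638, so ⟨V⟩ = 2.4638 / 0.30683.
⟨V⟩ = 8.0300.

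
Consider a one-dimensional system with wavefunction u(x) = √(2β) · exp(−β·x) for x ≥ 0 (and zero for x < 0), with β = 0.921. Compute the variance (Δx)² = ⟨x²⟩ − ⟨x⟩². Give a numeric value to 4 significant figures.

0.2947

Compute ⟨x⟩ and ⟨x²⟩ separately, then (Δx)² = ⟨x²⟩ − ⟨x⟩².
Every integrand reduces to terms xʲ·e^(−2βx) on [0, ∞); use ∫₀^∞ xʲ·e^(−2βx) dx = j!/(2β)^(j+1).
⟨x⟩ = 0.54289 and ⟨x²⟩ = 0.58946.
(Δx)² = 0.58946 − (0.54289)² = 0.29473.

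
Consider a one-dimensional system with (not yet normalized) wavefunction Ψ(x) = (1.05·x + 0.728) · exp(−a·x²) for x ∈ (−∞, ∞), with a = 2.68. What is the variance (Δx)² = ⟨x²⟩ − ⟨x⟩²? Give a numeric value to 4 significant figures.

Compute ⟨x⟩ and ⟨x²⟩ separately, then (Δx)² = ⟨x²⟩ − ⟨x⟩².
Expand each integrand as polynomial × e^(−2ax²) and use ∫x^(2j)·e^(−2ax²) dx = (2j−1)!!/(4a)^j · √(π/(2a)), odd powers → 0; here √(π/(2a)) = 0.76558.
Normalization: ∫|Ψ|² dx = 0.48448.
⟨x⟩ = 0.22536 and ⟨x²⟩ = 0.12360.
(Δx)² = 0.12360 − (0.22536)² = 0.072818.

0.07282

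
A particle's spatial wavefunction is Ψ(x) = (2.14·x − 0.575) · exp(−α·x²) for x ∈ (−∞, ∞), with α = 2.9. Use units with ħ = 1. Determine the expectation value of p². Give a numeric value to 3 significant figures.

p² Ψ = −ħ² d²Ψ/dx²; ⟨p²⟩ = −ħ² ∫ Ψ*·Ψ'' dx / ∫|Ψ|² dx.
Expand each integrand as polynomial × e^(−2αx²) and use ∫x^(2j)·e^(−2αx²) dx = (2j−1)!!/(4α)^j · √(π/(2α)), odd powers → 0; here √(π/(2α)) = 0.73597. Differentiate with the product rule, d/dx e^(−αx²) = −2αx·e^(−αx²).
State is unnormalized: ∫|Ψ|² dx = 0.53389, and ∫Ψ*·(−ħ² Ψ'') dx = 3.2335, so ⟨p²⟩ = 3.2335 / 0.53389.
⟨p²⟩ = 6.0565.

6.06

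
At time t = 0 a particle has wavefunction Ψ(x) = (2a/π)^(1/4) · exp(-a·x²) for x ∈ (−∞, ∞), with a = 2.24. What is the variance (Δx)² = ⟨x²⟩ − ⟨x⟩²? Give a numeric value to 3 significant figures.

Compute ⟨x⟩ and ⟨x²⟩ separately, then (Δx)² = ⟨x²⟩ − ⟨x⟩².
Gaussian moments: ∫x^(2j)·e^(−2ax²) dx = (2j−1)!!/(4a)^j · √(π/(2a)), odd powers integrate to 0; here √(π/(2a)) = 0.83741.
⟨x⟩ = 0.0000 and ⟨x²⟩ = 0.11161.
(Δx)² = 0.11161 − (0.0000)² = 0.11161.

0.112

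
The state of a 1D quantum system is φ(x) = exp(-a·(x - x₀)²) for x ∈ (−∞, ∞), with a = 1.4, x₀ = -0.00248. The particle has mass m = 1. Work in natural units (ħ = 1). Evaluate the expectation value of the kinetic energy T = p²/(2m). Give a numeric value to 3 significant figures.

T = −(ħ²/2m) d²/dx², so ⟨T⟩ = −(ħ²/2m) ∫ φ*·φ'' dx / ∫|φ|² dx; with m = 1.
Gaussian moments (u = x − x₀): ∫u^(2j)·e^(−2au²) du = (2j−1)!!/(4a)^j · √(π/(2a)), odd powers integrate to 0; here √(π/(2a)) = 1.0592. Derivatives: d/dx e^(−au²) = −2au·e^(−au²), d²/dx² e^(−au²) = (4a²u² − 2a)·e^(−au²).
State is unnormalized: ∫|φ|² dx = 1.0592, and ∫φ*·(−ħ²/2m · φ'') dx = 0.74147, so ⟨T⟩ = 0.74147 / 1.0592.
⟨T⟩ = 0.70000.

0.700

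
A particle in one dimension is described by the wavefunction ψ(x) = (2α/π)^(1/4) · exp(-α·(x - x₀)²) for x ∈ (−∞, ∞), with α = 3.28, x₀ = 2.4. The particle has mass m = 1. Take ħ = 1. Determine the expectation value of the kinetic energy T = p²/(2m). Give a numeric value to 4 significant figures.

T = −(ħ²/2m) d²/dx², so ⟨T⟩ = −(ħ²/2m) ∫ ψ*·ψ'' dx; with m = 1.
Gaussian moments (u = x − x₀): ∫u^(2j)·e^(−2αu²) du = (2j−1)!!/(4α)^j · √(π/(2α)), odd powers integrate to 0; here √(π/(2α)) = 0.69203. Derivatives: d/dx e^(−αu²) = −2αu·e^(−αu²), d²/dx² e^(−αu²) = (4α²u² − 2α)·e^(−αu²).
⟨T⟩ = 1.6400.

1.640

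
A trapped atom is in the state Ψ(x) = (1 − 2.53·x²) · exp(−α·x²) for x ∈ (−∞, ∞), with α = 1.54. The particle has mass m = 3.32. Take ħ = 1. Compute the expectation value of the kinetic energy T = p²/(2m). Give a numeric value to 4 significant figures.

T = −(ħ²/2m) d²/dx², so ⟨T⟩ = −(ħ²/2m) ∫ Ψ*·Ψ'' dx / ∫|Ψ|² dx; with m = 3.32.
Expand each integrand as polynomial × e^(−2αx²) and use ∫x^(2j)·e^(−2αx²) dx = (2j−1)!!/(4α)^j · √(π/(2α)), odd powers → 0; here √(π/(2α)) = 1.0099. Differentiate with the product rule, d/dx e^(−αx²) = −2αx·e^(−αx²).
State is unnormalized: ∫|Ψ|² dx = 0.69144, and ∫Ψ*·(−ħ²/2m · Ψ'') dx = 0.70323, so ⟨T⟩ = 0.70323 / 0.69144.
⟨T⟩ = 1.0170.

1.017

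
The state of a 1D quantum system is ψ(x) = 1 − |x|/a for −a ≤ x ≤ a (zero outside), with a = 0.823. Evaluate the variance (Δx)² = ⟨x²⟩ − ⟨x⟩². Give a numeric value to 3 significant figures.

0.0677

Compute ⟨x⟩ and ⟨x²⟩ separately, then (Δx)² = ⟨x²⟩ − ⟨x⟩².
ψ is even, so ∫ over [−a, a] = 2∫₀ᵃ with ψ = 1 − x/a there: ∫₀ᵃ (1 − x/a)² dx = a/3, ∫₀ᵃ x²(1 − x/a)² dx = a³/30, ∫₀ᵃ x⁴(1 − x/a)² dx = a⁵/105.
Normalization: ∫|ψ|² dx = 0.54867.
⟨x⟩ = 0.0000 and ⟨x²⟩ = 0.067733.
(Δx)² = 0.067733 − (0.0000)² = 0.067733.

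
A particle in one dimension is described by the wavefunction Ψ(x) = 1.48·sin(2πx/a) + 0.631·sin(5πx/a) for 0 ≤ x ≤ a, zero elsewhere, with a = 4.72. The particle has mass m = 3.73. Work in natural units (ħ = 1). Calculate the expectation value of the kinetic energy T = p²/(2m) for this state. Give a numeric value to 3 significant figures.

0.429

T = −(ħ²/2m) d²/dx², so ⟨T⟩ = −(ħ²/2m) ∫ Ψ*·Ψ'' dx / ∫|Ψ|² dx; with m = 3.73.
d²/dx² sin(jπx/a) = −(jπ/a)²·sin(jπx/a); on 0 ≤ x ≤ a, ∫sin²(jπx/a) dx = a/2 and ∫sin(jπx/a)·sin(lπx/a) dx = 0 for j ≠ l, so only diagonal terms survive in ∫|Ψ|² and ∫Ψ·Ψ″; ∫Ψ·Ψ′ dx = [Ψ²/2] between the walls = 0.
State is unnormalized: ∫|Ψ|² dx = 6.1090, and ∫Ψ*·(−ħ²/2m · Ψ'') dx = 2.6230, so ⟨T⟩ = 2.6230 / 6.1090.
⟨T⟩ = 0.42936.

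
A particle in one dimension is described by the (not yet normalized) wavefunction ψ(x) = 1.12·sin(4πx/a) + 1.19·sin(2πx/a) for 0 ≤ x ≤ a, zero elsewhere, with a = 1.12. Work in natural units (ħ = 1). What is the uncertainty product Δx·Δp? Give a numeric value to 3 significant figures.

3.38

Δx = √(⟨x²⟩−⟨x⟩²), Δp = √(⟨p²⟩−⟨p⟩²).
On 0 ≤ x ≤ a (j ≠ l): ∫sin²(jπx/a) dx = a/2, ∫sin(jπx/a)·sin(lπx/a) dx = 0; diagonal moments ∫x·sin²(jπx/a) dx = a²/4, ∫x²·sin²(jπx/a) dx = a³·(1/6 − 1/(4j²π²)); cross terms ∫x·sin(jπx/a)·sin(lπx/a) dx = 0 for j + l even and −4jla²/(π²(j² − l²)²) for j + l odd, ∫x²·sin(jπx/a)·sin(lπx/a) dx = (−1)^(j+l)·4jla³/(π²(j² − l²)²); higher powers the same way via product-to-sum and parts. d²/dx² sin(jπx/a) = −(jπ/a)²·sin(jπx/a); on 0 ≤ x ≤ a, ∫sin²(jπx/a) dx = a/2 and ∫sin(jπx/a)·sin(lπx/a) dx = 0 for j ≠ l, so only diagonal terms survive in ∫|ψ|² and ∫ψ·ψ″; ∫ψ·ψ′ dx = [ψ²/2] between the walls = 0.
Normalization: ∫|ψ|² dx = 1.4955.
⟨x⟩ = 0.56000, ⟨x²⟩ = 0.46423 ⇒ Δx = 0.38811.
⟨p⟩ = 0.0000, ⟨p²⟩ = 75.821 ⇒ Δp = 8.7075.
Δx·Δp = 3.3795.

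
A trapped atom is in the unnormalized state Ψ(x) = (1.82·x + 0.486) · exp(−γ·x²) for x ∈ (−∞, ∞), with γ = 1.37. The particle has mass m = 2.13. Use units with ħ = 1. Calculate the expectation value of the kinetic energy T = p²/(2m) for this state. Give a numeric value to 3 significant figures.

0.784

T = −(ħ²/2m) d²/dx², so ⟨T⟩ = −(ħ²/2m) ∫ Ψ*·Ψ'' dx / ∫|Ψ|² dx; with m = 2.13.
Expand each integrand as polynomial × e^(−2γx²) and use ∫x^(2j)·e^(−2γx²) dx = (2j−1)!!/(4γ)^j · √(π/(2γ)), odd powers → 0; here √(π/(2γ)) = 1.0708. Differentiate with the product rule, d/dx e^(−γx²) = −2γx·e^(−γx²).
State is unnormalized: ∫|Ψ|² dx = 0.90015, and ∫Ψ*·(−ħ²/2m · Ψ'') dx = 0.70578, so ⟨T⟩ = 0.70578 / 0.90015.
⟨T⟩ = 0.78407.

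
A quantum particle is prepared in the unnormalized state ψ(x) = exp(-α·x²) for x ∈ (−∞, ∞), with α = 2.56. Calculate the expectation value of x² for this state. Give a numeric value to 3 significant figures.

⟨x²⟩ = ∫ x²·|ψ|² dx / ∫|ψ|² dx (integrals over the domain).
Gaussian moments: ∫x^(2j)·e^(−2αx²) dx = (2j−1)!!/(4α)^j · √(π/(2α)), odd powers integrate to 0; here √(π/(2α)) = 0.78332.
State is unnormalized: ∫|ψ|² dx = 0.78332, and ∫ψ*·x²·ψ dx = 0.076496, so ⟨x²⟩ = 0.076496 / 0.78332.
⟨x²⟩ = 0.097656.

0.0977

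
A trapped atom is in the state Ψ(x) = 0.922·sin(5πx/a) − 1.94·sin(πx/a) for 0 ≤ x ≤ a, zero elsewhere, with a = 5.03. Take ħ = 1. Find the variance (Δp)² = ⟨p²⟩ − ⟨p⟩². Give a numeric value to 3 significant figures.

2.12

Compute ⟨p⟩ and ⟨p²⟩ separately; (Δp)² = ⟨p²⟩ − ⟨p⟩².
d²/dx² sin(jπx/a) = −(jπ/a)²·sin(jπx/a); on 0 ≤ x ≤ a, ∫sin²(jπx/a) dx = a/2 and ∫sin(jπx/a)·sin(lπx/a) dx = 0 for j ≠ l, so only diagonal terms survive in ∫|Ψ|² and ∫Ψ·Ψ″; ∫Ψ·Ψ′ dx = [Ψ²/2] between the walls = 0.
Normalization: ∫|Ψ|² dx = 11.603.
⟨p⟩ = 0.0000 and ⟨p²⟩ = 2.1151.
(Δp)² = 2.1151 − (0.0000)² = 2.1151.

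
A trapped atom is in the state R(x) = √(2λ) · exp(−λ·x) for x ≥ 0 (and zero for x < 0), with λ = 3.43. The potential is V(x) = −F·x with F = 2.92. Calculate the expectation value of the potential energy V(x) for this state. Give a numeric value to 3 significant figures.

-0.426

⟨V⟩ = ∫ V(x)·|R|² dx.
Every integrand reduces to terms xʲ·e^(−2λx) on [0, ∞); use ∫₀^∞ xʲ·e^(−2λx) dx = j!/(2λ)^(j+1).
⟨V⟩ = -0.42566.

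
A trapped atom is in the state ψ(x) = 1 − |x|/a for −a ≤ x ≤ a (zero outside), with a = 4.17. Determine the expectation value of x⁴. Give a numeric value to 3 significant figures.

8.64

⟨x⁴⟩ = ∫ x⁴·|ψ|² dx / ∫|ψ|² dx (integrals over the domain).
ψ is even, so ∫ over [−a, a] = 2∫₀ᵃ with ψ = 1 − x/a there: ∫₀ᵃ (1 − x/a)² dx = a/3, ∫₀ᵃ x²(1 − x/a)² dx = a³/30, ∫₀ᵃ x⁴(1 − x/a)² dx = a⁵/105.
State is unnormalized: ∫|ψ|² dx = 2.7800, and ∫ψ*·x⁴·ψ dx = 24.017, so ⟨x⁴⟩ = 24.017 / 2.7800.
⟨x⁴⟩ = 8.6393.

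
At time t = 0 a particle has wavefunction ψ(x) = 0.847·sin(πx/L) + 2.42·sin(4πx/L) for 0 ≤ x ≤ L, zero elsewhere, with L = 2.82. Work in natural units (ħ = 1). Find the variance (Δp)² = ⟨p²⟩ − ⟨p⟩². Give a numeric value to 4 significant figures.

17.83

Compute ⟨p⟩ and ⟨p²⟩ separately; (Δp)² = ⟨p²⟩ − ⟨p⟩².
d²/dx² sin(jπx/L) = −(jπ/L)²·sin(jπx/L); on 0 ≤ x ≤ L, ∫sin²(jπx/L) dx = L/2 and ∫sin(jπx/L)·sin(lπx/L) dx = 0 for j ≠ l, so only diagonal terms survive in ∫|ψ|² and ∫ψ·ψ″; ∫ψ·ψ′ dx = [ψ²/2] between the walls = 0.
Normalization: ∫|ψ|² dx = 9.2691.
⟨p⟩ = 0.0000 and ⟨p²⟩ = 17.826.
(Δp)² = 17.826 − (0.0000)² = 17.826.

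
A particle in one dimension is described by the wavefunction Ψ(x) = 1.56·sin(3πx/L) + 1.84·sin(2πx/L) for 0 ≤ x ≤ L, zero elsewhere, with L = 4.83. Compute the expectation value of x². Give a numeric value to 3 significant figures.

⟨x²⟩ = ∫ x²·|Ψ|² dx / ∫|Ψ|² dx (integrals over the domain).
On 0 ≤ x ≤ L (j ≠ l): ∫sin²(jπx/L) dx = L/2, ∫sin(jπx/L)·sin(lπx/L) dx = 0; diagonal moments ∫x·sin²(jπx/L) dx = L²/4, ∫x²·sin²(jπx/L) dx = L³·(1/6 − 1/(4j²π²)); cross terms ∫x·sin(jπx/L)·sin(lπx/L) dx = 0 for j + l even and −4jlL²/(π²(j² − l²)²) for j + l odd, ∫x²·sin(jπx/L)·sin(lπx/L) dx = (−1)^(j+l)·4jlL³/(π²(j² − l²)²); higher powers the same way via product-to-sum and parts.
State is unnormalized: ∫|Ψ|² dx = 14.053, and ∫Ψ*·x²·Ψ dx = 43.176, so ⟨x²⟩ = 43.176 / 14.053.
⟨x²⟩ = 3.0723.

3.07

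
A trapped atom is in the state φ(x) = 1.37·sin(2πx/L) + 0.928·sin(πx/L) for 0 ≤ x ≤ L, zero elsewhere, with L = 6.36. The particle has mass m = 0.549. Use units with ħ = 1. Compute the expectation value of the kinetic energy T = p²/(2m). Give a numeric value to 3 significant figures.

0.679

T = −(ħ²/2m) d²/dx², so ⟨T⟩ = −(ħ²/2m) ∫ φ*·φ'' dx / ∫|φ|² dx; with m = 0.549.
d²/dx² sin(jπx/L) = −(jπ/L)²·sin(jπx/L); on 0 ≤ x ≤ L, ∫sin²(jπx/L) dx = L/2 and ∫sin(jπx/L)·sin(lπx/L) dx = 0 for j ≠ l, so only diagonal terms survive in ∫|φ|² and ∫φ·φ″; ∫φ·φ′ dx = [φ²/2] between the walls = 0.
State is unnormalized: ∫|φ|² dx = 8.7071, and ∫φ*·(−ħ²/2m · φ'') dx = 5.9139, so ⟨T⟩ = 5.9139 / 8.7071.
⟨T⟩ = 0.67920.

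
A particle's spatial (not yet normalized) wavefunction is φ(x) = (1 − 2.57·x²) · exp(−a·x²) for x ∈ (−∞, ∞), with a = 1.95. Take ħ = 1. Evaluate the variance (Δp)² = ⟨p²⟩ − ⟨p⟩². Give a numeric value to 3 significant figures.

7.07

Compute ⟨p⟩ and ⟨p²⟩ separately; (Δp)² = ⟨p²⟩ − ⟨p⟩².
Expand each integrand as polynomial × e^(−2ax²) and use ∫x^(2j)·e^(−2ax²) dx = (2j−1)!!/(4a)^j · √(π/(2a)), odd powers → 0; here √(π/(2a)) = 0.89752. Differentiate with the product rule, d/dx e^(−ax²) = −2ax·e^(−ax²).
Normalization: ∫|φ|² dx = 0.59838.
⟨p⟩ = 0.0000 and ⟨p²⟩ = 7.0748.
(Δp)² = 7.0748 − (0.0000)² = 7.0748.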